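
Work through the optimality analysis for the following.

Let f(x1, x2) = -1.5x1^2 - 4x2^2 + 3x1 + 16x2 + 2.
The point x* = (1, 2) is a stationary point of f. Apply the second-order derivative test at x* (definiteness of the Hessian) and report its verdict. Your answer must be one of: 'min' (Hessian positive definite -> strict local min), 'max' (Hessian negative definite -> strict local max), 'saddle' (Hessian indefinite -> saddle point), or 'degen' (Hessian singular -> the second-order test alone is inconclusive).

Compute the Hessian H = grad^2 f:
  H = [[-3, 0], [0, -8]]
Verify stationarity: grad f(x*) = H x* + g = (0, 0).
Eigenvalues of H: -8, -3.
Both eigenvalues < 0, so H is negative definite -> x* is a strict local max.

max


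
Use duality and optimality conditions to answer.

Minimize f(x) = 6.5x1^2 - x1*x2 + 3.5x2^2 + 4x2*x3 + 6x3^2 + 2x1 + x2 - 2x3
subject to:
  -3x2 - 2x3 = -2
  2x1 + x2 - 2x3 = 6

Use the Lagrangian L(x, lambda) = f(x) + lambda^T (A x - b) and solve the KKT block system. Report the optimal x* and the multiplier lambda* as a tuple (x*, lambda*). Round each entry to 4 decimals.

Form the Lagrangian:
  L(x, lambda) = (1/2) x^T Q x + c^T x + lambda^T (A x - b)
Stationarity (grad_x L = 0): Q x + c + A^T lambda = 0.
Primal feasibility: A x = b.

This gives the KKT block system:
  [ Q   A^T ] [ x     ]   [-c ]
  [ A    0  ] [ lambda ] = [ b ]

Solving the linear system:
  x*      = (0.8718, 1.5641, -1.3462)
  lambda* = (-0.0641, -5.8846)
  f(x*)   = 20.5897

x* = (0.8718, 1.5641, -1.3462), lambda* = (-0.0641, -5.8846)


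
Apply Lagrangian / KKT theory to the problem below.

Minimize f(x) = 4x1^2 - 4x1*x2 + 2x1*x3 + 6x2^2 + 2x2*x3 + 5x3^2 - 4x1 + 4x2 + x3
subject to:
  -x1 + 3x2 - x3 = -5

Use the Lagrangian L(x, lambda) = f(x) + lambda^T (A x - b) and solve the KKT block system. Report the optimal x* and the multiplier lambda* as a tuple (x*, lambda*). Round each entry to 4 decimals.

Form the Lagrangian:
  L(x, lambda) = (1/2) x^T Q x + c^T x + lambda^T (A x - b)
Stationarity (grad_x L = 0): Q x + c + A^T lambda = 0.
Primal feasibility: A x = b.

This gives the KKT block system:
  [ Q   A^T ] [ x     ]   [-c ]
  [ A    0  ] [ lambda ] = [ b ]

Solving the linear system:
  x*      = (0.1724, -1.4195, 0.569)
  lambda* = (4.1954)
  f(x*)   = 7.5891

x* = (0.1724, -1.4195, 0.569), lambda* = (4.1954)


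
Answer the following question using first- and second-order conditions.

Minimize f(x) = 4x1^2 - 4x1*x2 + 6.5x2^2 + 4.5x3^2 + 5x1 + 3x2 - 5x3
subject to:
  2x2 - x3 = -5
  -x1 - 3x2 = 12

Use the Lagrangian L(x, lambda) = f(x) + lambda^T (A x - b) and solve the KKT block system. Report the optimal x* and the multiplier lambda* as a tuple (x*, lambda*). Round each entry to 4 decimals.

Form the Lagrangian:
  L(x, lambda) = (1/2) x^T Q x + c^T x + lambda^T (A x - b)
Stationarity (grad_x L = 0): Q x + c + A^T lambda = 0.
Primal feasibility: A x = b.

This gives the KKT block system:
  [ Q   A^T ] [ x     ]   [-c ]
  [ A    0  ] [ lambda ] = [ b ]

Solving the linear system:
  x*      = (-3.6414, -2.7862, -0.5724)
  lambda* = (-10.1517, -12.9862)
  f(x*)   = 40.6862

x* = (-3.6414, -2.7862, -0.5724), lambda* = (-10.1517, -12.9862)


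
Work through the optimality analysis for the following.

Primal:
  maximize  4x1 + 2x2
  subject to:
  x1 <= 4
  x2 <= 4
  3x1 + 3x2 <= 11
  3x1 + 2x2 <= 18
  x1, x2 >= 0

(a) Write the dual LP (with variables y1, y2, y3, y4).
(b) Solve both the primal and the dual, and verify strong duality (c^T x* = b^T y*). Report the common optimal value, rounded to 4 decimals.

The standard primal-dual pair for 'max c^T x s.t. A x <= b, x >= 0' is:
  Dual:  min b^T y  s.t.  A^T y >= c,  y >= 0.

So the dual LP is:
  minimize  4y1 + 4y2 + 11y3 + 18y4
  subject to:
    y1 + 3y3 + 3y4 >= 4
    y2 + 3y3 + 2y4 >= 2
    y1, y2, y3, y4 >= 0

Solving the primal: x* = (3.6667, 0).
  primal value c^T x* = 14.6667.
Solving the dual: y* = (0, 0, 1.3333, 0).
  dual value b^T y* = 14.6667.
Strong duality: c^T x* = b^T y*. Confirmed.

14.6667


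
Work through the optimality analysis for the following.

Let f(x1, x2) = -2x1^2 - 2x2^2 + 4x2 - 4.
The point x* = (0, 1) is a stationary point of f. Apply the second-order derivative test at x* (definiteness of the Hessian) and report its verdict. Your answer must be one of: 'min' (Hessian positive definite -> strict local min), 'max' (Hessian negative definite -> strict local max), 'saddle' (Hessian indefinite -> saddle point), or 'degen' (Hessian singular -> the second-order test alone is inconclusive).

Compute the Hessian H = grad^2 f:
  H = [[-4, 0], [0, -4]]
Verify stationarity: grad f(x*) = H x* + g = (0, 0).
Eigenvalues of H: -4, -4.
Both eigenvalues < 0, so H is negative definite -> x* is a strict local max.

max


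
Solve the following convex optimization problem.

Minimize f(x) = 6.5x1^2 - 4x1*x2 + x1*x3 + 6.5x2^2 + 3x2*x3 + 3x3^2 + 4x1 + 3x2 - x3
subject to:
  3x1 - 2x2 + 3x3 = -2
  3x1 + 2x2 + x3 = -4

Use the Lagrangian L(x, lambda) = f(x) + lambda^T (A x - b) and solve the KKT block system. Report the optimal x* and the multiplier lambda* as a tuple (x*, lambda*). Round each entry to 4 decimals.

Form the Lagrangian:
  L(x, lambda) = (1/2) x^T Q x + c^T x + lambda^T (A x - b)
Stationarity (grad_x L = 0): Q x + c + A^T lambda = 0.
Primal feasibility: A x = b.

This gives the KKT block system:
  [ Q   A^T ] [ x     ]   [-c ]
  [ A    0  ] [ lambda ] = [ b ]

Solving the linear system:
  x*      = (-0.9512, -0.5366, -0.0732)
  lambda* = (0.9512, 1.1463)
  f(x*)   = 0.5732

x* = (-0.9512, -0.5366, -0.0732), lambda* = (0.9512, 1.1463)


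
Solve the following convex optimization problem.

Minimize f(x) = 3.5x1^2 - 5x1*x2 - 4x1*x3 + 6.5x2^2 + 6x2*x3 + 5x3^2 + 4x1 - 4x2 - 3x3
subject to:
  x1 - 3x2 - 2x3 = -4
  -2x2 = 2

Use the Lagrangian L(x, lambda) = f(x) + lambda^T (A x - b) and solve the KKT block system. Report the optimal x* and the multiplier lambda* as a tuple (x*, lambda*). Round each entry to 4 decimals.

Form the Lagrangian:
  L(x, lambda) = (1/2) x^T Q x + c^T x + lambda^T (A x - b)
Stationarity (grad_x L = 0): Q x + c + A^T lambda = 0.
Primal feasibility: A x = b.

This gives the KKT block system:
  [ Q   A^T ] [ x     ]   [-c ]
  [ A    0  ] [ lambda ] = [ b ]

Solving the linear system:
  x*      = (-1.4545, -1, 2.7727)
  lambda* = (12.2727, -14.9545)
  f(x*)   = 34.4318

x* = (-1.4545, -1, 2.7727), lambda* = (12.2727, -14.9545)


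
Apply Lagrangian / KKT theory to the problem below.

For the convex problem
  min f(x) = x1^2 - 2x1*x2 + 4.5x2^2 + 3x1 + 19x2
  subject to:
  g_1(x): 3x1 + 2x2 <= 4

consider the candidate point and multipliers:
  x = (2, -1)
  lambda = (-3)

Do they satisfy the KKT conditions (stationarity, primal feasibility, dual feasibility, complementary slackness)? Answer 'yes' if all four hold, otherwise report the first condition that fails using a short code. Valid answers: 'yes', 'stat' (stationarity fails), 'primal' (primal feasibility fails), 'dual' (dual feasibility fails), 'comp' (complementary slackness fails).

Gradient of f: grad f(x) = Q x + c = (9, 6)
Constraint values g_i(x) = a_i^T x - b_i:
  g_1((2, -1)) = 0
Stationarity residual: grad f(x) + sum_i lambda_i a_i = (0, 0)
  -> stationarity OK
Primal feasibility (all g_i <= 0): OK
Dual feasibility (all lambda_i >= 0): FAILS
Complementary slackness (lambda_i * g_i(x) = 0 for all i): OK

Verdict: the first failing condition is dual_feasibility -> dual.

dual


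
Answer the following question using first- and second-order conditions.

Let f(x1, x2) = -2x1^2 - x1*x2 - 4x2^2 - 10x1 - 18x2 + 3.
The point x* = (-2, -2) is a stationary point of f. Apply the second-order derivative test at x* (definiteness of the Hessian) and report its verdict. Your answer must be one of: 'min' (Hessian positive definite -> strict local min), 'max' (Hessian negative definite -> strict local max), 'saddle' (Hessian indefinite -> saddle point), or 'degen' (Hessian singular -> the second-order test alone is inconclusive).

Compute the Hessian H = grad^2 f:
  H = [[-4, -1], [-1, -8]]
Verify stationarity: grad f(x*) = H x* + g = (0, 0).
Eigenvalues of H: -8.2361, -3.7639.
Both eigenvalues < 0, so H is negative definite -> x* is a strict local max.

max


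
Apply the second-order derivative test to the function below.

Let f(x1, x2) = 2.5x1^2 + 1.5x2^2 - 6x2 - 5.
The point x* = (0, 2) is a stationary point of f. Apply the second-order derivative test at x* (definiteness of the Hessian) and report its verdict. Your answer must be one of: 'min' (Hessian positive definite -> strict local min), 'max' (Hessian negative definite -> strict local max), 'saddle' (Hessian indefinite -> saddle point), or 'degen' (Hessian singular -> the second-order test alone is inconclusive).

Compute the Hessian H = grad^2 f:
  H = [[5, 0], [0, 3]]
Verify stationarity: grad f(x*) = H x* + g = (0, 0).
Eigenvalues of H: 3, 5.
Both eigenvalues > 0, so H is positive definite -> x* is a strict local min.

min


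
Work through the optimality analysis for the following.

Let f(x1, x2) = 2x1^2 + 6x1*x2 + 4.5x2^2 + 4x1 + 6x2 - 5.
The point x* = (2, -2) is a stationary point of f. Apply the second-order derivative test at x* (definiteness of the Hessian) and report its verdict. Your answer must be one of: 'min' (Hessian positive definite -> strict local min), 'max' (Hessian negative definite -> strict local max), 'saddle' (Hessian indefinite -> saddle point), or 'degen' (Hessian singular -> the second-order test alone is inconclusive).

Compute the Hessian H = grad^2 f:
  H = [[4, 6], [6, 9]]
Verify stationarity: grad f(x*) = H x* + g = (0, 0).
Eigenvalues of H: 0, 13.
H has a zero eigenvalue (singular; positive semidefinite but not definite), so H is neither positive definite, negative definite, nor indefinite. The second-order test alone is inconclusive -> degen.
(Indeed, f is constant along the null direction of H through x*, so x* is not a strict local extremum.)

degen


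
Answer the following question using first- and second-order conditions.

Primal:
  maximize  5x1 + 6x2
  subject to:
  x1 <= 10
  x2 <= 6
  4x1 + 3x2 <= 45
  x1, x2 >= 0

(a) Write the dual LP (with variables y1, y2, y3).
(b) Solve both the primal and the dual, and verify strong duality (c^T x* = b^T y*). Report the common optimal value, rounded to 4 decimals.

The standard primal-dual pair for 'max c^T x s.t. A x <= b, x >= 0' is:
  Dual:  min b^T y  s.t.  A^T y >= c,  y >= 0.

So the dual LP is:
  minimize  10y1 + 6y2 + 45y3
  subject to:
    y1 + 4y3 >= 5
    y2 + 3y3 >= 6
    y1, y2, y3 >= 0

Solving the primal: x* = (6.75, 6).
  primal value c^T x* = 69.75.
Solving the dual: y* = (0, 2.25, 1.25).
  dual value b^T y* = 69.75.
Strong duality: c^T x* = b^T y*. Confirmed.

69.75


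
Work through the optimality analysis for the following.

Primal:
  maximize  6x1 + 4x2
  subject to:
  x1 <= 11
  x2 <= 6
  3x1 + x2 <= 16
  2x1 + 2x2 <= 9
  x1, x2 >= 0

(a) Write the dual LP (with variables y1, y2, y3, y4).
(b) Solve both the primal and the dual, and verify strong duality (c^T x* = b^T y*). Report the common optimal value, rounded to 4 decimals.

The standard primal-dual pair for 'max c^T x s.t. A x <= b, x >= 0' is:
  Dual:  min b^T y  s.t.  A^T y >= c,  y >= 0.

So the dual LP is:
  minimize  11y1 + 6y2 + 16y3 + 9y4
  subject to:
    y1 + 3y3 + 2y4 >= 6
    y2 + y3 + 2y4 >= 4
    y1, y2, y3, y4 >= 0

Solving the primal: x* = (4.5, 0).
  primal value c^T x* = 27.
Solving the dual: y* = (0, 0, 0, 3).
  dual value b^T y* = 27.
Strong duality: c^T x* = b^T y*. Confirmed.

27


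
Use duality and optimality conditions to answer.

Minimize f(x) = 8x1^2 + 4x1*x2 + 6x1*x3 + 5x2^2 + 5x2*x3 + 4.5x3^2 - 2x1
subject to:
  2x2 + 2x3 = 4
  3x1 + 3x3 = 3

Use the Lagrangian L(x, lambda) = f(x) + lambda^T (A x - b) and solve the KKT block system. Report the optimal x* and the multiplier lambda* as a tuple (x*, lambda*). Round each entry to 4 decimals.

Form the Lagrangian:
  L(x, lambda) = (1/2) x^T Q x + c^T x + lambda^T (A x - b)
Stationarity (grad_x L = 0): Q x + c + A^T lambda = 0.
Primal feasibility: A x = b.

This gives the KKT block system:
  [ Q   A^T ] [ x     ]   [-c ]
  [ A    0  ] [ lambda ] = [ b ]

Solving the linear system:
  x*      = (-0.4286, 0.5714, 1.4286)
  lambda* = (-5.5714, -0.6667)
  f(x*)   = 12.5714

x* = (-0.4286, 0.5714, 1.4286), lambda* = (-5.5714, -0.6667)


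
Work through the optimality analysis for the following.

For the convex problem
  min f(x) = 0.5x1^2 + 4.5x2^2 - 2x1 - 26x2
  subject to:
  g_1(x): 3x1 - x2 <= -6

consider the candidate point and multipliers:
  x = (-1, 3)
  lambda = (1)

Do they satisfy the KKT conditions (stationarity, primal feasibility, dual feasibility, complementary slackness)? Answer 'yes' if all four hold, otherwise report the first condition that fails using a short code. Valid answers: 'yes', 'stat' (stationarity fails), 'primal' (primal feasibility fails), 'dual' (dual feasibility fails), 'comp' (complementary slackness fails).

Gradient of f: grad f(x) = Q x + c = (-3, 1)
Constraint values g_i(x) = a_i^T x - b_i:
  g_1((-1, 3)) = 0
Stationarity residual: grad f(x) + sum_i lambda_i a_i = (0, 0)
  -> stationarity OK
Primal feasibility (all g_i <= 0): OK
Dual feasibility (all lambda_i >= 0): OK
Complementary slackness (lambda_i * g_i(x) = 0 for all i): OK

Verdict: yes, KKT holds.

yes


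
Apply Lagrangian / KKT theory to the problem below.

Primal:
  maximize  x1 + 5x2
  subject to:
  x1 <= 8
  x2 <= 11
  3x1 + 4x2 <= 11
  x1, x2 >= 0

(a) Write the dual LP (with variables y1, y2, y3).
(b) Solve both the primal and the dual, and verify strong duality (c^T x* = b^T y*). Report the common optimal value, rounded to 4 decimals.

The standard primal-dual pair for 'max c^T x s.t. A x <= b, x >= 0' is:
  Dual:  min b^T y  s.t.  A^T y >= c,  y >= 0.

So the dual LP is:
  minimize  8y1 + 11y2 + 11y3
  subject to:
    y1 + 3y3 >= 1
    y2 + 4y3 >= 5
    y1, y2, y3 >= 0

Solving the primal: x* = (0, 2.75).
  primal value c^T x* = 13.75.
Solving the dual: y* = (0, 0, 1.25).
  dual value b^T y* = 13.75.
Strong duality: c^T x* = b^T y*. Confirmed.

13.75


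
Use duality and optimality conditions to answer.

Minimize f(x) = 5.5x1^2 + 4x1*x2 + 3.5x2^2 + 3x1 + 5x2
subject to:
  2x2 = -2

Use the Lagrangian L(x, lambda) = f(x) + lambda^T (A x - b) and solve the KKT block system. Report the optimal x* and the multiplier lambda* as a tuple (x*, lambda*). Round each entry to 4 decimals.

Form the Lagrangian:
  L(x, lambda) = (1/2) x^T Q x + c^T x + lambda^T (A x - b)
Stationarity (grad_x L = 0): Q x + c + A^T lambda = 0.
Primal feasibility: A x = b.

This gives the KKT block system:
  [ Q   A^T ] [ x     ]   [-c ]
  [ A    0  ] [ lambda ] = [ b ]

Solving the linear system:
  x*      = (0.0909, -1)
  lambda* = (0.8182)
  f(x*)   = -1.5455

x* = (0.0909, -1), lambda* = (0.8182)


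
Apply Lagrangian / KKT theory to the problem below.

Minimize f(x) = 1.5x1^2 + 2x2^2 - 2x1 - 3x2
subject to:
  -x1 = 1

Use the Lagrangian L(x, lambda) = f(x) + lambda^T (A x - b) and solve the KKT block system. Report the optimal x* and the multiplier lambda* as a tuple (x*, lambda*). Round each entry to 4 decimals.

Form the Lagrangian:
  L(x, lambda) = (1/2) x^T Q x + c^T x + lambda^T (A x - b)
Stationarity (grad_x L = 0): Q x + c + A^T lambda = 0.
Primal feasibility: A x = b.

This gives the KKT block system:
  [ Q   A^T ] [ x     ]   [-c ]
  [ A    0  ] [ lambda ] = [ b ]

Solving the linear system:
  x*      = (-1, 0.75)
  lambda* = (-5)
  f(x*)   = 2.375

x* = (-1, 0.75), lambda* = (-5)


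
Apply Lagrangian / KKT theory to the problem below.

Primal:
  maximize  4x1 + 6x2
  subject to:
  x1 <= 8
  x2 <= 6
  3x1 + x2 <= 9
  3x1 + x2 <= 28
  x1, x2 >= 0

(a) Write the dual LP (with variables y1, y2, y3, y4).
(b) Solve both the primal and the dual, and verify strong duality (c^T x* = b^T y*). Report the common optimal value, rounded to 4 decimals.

The standard primal-dual pair for 'max c^T x s.t. A x <= b, x >= 0' is:
  Dual:  min b^T y  s.t.  A^T y >= c,  y >= 0.

So the dual LP is:
  minimize  8y1 + 6y2 + 9y3 + 28y4
  subject to:
    y1 + 3y3 + 3y4 >= 4
    y2 + y3 + y4 >= 6
    y1, y2, y3, y4 >= 0

Solving the primal: x* = (1, 6).
  primal value c^T x* = 40.
Solving the dual: y* = (0, 4.6667, 1.3333, 0).
  dual value b^T y* = 40.
Strong duality: c^T x* = b^T y*. Confirmed.

40


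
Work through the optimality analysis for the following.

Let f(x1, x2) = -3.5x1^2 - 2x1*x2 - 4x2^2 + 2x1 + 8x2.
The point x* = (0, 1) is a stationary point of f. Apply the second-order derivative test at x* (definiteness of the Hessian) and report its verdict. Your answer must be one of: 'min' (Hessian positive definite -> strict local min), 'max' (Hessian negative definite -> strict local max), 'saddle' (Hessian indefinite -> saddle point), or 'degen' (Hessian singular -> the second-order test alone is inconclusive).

Compute the Hessian H = grad^2 f:
  H = [[-7, -2], [-2, -8]]
Verify stationarity: grad f(x*) = H x* + g = (0, 0).
Eigenvalues of H: -9.5616, -5.4384.
Both eigenvalues < 0, so H is negative definite -> x* is a strict local max.

max


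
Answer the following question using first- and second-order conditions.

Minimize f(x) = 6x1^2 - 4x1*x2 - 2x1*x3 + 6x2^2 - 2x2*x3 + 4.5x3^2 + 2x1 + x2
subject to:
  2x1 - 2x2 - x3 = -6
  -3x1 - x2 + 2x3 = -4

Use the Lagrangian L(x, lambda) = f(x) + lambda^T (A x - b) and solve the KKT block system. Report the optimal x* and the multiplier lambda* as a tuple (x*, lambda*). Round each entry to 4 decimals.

Form the Lagrangian:
  L(x, lambda) = (1/2) x^T Q x + c^T x + lambda^T (A x - b)
Stationarity (grad_x L = 0): Q x + c + A^T lambda = 0.
Primal feasibility: A x = b.

This gives the KKT block system:
  [ Q   A^T ] [ x     ]   [-c ]
  [ A    0  ] [ lambda ] = [ b ]

Solving the linear system:
  x*      = (0.6845, 3.3369, 0.6951)
  lambda* = (14.4085, 8.0976)
  f(x*)   = 61.7736

x* = (0.6845, 3.3369, 0.6951), lambda* = (14.4085, 8.0976)


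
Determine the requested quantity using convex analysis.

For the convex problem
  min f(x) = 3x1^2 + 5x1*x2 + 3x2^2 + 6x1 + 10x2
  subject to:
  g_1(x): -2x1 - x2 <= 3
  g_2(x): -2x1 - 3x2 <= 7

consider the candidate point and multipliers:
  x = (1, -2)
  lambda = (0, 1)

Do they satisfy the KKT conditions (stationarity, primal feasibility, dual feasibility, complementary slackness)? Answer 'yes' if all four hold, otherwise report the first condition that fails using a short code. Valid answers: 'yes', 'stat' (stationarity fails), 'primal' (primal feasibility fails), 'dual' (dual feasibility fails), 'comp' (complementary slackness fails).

Gradient of f: grad f(x) = Q x + c = (2, 3)
Constraint values g_i(x) = a_i^T x - b_i:
  g_1((1, -2)) = -3
  g_2((1, -2)) = -3
Stationarity residual: grad f(x) + sum_i lambda_i a_i = (0, 0)
  -> stationarity OK
Primal feasibility (all g_i <= 0): OK
Dual feasibility (all lambda_i >= 0): OK
Complementary slackness (lambda_i * g_i(x) = 0 for all i): FAILS

Verdict: the first failing condition is complementary_slackness -> comp.

comp


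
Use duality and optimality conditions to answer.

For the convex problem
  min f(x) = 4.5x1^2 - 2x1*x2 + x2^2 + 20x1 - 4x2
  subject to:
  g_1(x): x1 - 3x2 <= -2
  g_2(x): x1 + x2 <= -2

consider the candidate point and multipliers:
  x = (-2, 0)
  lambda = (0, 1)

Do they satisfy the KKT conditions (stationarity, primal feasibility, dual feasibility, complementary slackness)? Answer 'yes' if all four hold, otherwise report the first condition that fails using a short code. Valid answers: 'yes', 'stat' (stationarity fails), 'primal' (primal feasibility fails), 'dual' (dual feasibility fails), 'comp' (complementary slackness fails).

Gradient of f: grad f(x) = Q x + c = (2, 0)
Constraint values g_i(x) = a_i^T x - b_i:
  g_1((-2, 0)) = 0
  g_2((-2, 0)) = 0
Stationarity residual: grad f(x) + sum_i lambda_i a_i = (3, 1)
  -> stationarity FAILS
Primal feasibility (all g_i <= 0): OK
Dual feasibility (all lambda_i >= 0): OK
Complementary slackness (lambda_i * g_i(x) = 0 for all i): OK

Verdict: the first failing condition is stationarity -> stat.

stat


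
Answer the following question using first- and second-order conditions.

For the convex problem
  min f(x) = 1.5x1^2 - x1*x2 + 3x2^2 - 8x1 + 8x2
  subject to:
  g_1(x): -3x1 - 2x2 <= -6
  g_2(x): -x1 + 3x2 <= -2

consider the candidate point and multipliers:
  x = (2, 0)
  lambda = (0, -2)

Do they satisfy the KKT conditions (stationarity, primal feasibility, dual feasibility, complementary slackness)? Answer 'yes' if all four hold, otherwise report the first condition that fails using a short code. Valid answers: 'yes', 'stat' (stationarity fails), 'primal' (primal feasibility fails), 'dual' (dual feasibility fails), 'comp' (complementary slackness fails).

Gradient of f: grad f(x) = Q x + c = (-2, 6)
Constraint values g_i(x) = a_i^T x - b_i:
  g_1((2, 0)) = 0
  g_2((2, 0)) = 0
Stationarity residual: grad f(x) + sum_i lambda_i a_i = (0, 0)
  -> stationarity OK
Primal feasibility (all g_i <= 0): OK
Dual feasibility (all lambda_i >= 0): FAILS
Complementary slackness (lambda_i * g_i(x) = 0 for all i): OK

Verdict: the first failing condition is dual_feasibility -> dual.

dual


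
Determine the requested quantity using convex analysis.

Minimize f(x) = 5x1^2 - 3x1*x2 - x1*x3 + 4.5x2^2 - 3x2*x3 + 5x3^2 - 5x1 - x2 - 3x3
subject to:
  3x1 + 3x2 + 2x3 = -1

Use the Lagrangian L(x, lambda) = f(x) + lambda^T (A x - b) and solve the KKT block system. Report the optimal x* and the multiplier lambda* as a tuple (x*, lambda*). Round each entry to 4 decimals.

Form the Lagrangian:
  L(x, lambda) = (1/2) x^T Q x + c^T x + lambda^T (A x - b)
Stationarity (grad_x L = 0): Q x + c + A^T lambda = 0.
Primal feasibility: A x = b.

This gives the KKT block system:
  [ Q   A^T ] [ x     ]   [-c ]
  [ A    0  ] [ lambda ] = [ b ]

Solving the linear system:
  x*      = (0.019, -0.3206, -0.0476)
  lambda* = (1.2667)
  f(x*)   = 0.8175

x* = (0.019, -0.3206, -0.0476), lambda* = (1.2667)


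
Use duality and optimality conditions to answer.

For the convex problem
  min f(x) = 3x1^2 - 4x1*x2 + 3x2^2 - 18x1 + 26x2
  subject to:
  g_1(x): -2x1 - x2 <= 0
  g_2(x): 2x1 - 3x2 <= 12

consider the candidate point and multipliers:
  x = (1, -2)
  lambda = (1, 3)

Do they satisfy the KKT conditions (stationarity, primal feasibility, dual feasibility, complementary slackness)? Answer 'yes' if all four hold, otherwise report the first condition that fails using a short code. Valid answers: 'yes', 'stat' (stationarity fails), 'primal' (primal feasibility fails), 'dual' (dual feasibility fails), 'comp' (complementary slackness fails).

Gradient of f: grad f(x) = Q x + c = (-4, 10)
Constraint values g_i(x) = a_i^T x - b_i:
  g_1((1, -2)) = 0
  g_2((1, -2)) = -4
Stationarity residual: grad f(x) + sum_i lambda_i a_i = (0, 0)
  -> stationarity OK
Primal feasibility (all g_i <= 0): OK
Dual feasibility (all lambda_i >= 0): OK
Complementary slackness (lambda_i * g_i(x) = 0 for all i): FAILS

Verdict: the first failing condition is complementary_slackness -> comp.

comp


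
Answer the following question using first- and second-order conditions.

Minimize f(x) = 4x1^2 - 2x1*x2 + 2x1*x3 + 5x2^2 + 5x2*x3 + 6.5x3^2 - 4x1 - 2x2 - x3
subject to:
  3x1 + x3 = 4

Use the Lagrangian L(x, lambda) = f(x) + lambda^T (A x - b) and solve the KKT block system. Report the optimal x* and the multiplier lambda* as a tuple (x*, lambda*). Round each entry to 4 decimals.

Form the Lagrangian:
  L(x, lambda) = (1/2) x^T Q x + c^T x + lambda^T (A x - b)
Stationarity (grad_x L = 0): Q x + c + A^T lambda = 0.
Primal feasibility: A x = b.

This gives the KKT block system:
  [ Q   A^T ] [ x     ]   [-c ]
  [ A    0  ] [ lambda ] = [ b ]

Solving the linear system:
  x*      = (1.4078, 0.5933, -0.2235)
  lambda* = (-1.8763)
  f(x*)   = 0.4554

x* = (1.4078, 0.5933, -0.2235), lambda* = (-1.8763)


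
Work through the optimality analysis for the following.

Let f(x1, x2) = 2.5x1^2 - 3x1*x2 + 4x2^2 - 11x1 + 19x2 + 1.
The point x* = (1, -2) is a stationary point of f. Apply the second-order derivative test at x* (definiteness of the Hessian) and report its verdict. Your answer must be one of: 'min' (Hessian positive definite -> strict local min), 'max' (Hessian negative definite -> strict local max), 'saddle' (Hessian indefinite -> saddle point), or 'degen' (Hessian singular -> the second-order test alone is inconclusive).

Compute the Hessian H = grad^2 f:
  H = [[5, -3], [-3, 8]]
Verify stationarity: grad f(x*) = H x* + g = (0, 0).
Eigenvalues of H: 3.1459, 9.8541.
Both eigenvalues > 0, so H is positive definite -> x* is a strict local min.

min


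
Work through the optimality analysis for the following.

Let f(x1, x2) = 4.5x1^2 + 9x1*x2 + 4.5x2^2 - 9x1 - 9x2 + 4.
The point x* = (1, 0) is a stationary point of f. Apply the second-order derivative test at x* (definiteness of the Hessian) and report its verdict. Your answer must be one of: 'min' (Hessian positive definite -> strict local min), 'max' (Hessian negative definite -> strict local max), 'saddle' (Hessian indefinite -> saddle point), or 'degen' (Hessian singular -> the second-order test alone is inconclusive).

Compute the Hessian H = grad^2 f:
  H = [[9, 9], [9, 9]]
Verify stationarity: grad f(x*) = H x* + g = (0, 0).
Eigenvalues of H: 0, 18.
H has a zero eigenvalue (singular; positive semidefinite but not definite), so H is neither positive definite, negative definite, nor indefinite. The second-order test alone is inconclusive -> degen.
(Indeed, f is constant along the null direction of H through x*, so x* is not a strict local extremum.)

degen


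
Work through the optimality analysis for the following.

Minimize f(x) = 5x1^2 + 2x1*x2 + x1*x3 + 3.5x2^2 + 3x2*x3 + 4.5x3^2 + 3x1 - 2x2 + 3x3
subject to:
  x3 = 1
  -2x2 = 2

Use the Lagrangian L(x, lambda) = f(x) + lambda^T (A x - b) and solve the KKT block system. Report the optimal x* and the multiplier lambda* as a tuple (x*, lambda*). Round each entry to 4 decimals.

Form the Lagrangian:
  L(x, lambda) = (1/2) x^T Q x + c^T x + lambda^T (A x - b)
Stationarity (grad_x L = 0): Q x + c + A^T lambda = 0.
Primal feasibility: A x = b.

This gives the KKT block system:
  [ Q   A^T ] [ x     ]   [-c ]
  [ A    0  ] [ lambda ] = [ b ]

Solving the linear system:
  x*      = (-0.2, -1, 1)
  lambda* = (-8.8, -3.2)
  f(x*)   = 9.8

x* = (-0.2, -1, 1), lambda* = (-8.8, -3.2)


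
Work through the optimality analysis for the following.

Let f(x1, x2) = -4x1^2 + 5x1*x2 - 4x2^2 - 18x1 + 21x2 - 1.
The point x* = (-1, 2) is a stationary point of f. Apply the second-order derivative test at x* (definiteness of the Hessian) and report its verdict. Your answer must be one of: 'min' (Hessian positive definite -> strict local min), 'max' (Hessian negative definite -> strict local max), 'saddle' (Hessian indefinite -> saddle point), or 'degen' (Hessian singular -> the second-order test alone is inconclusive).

Compute the Hessian H = grad^2 f:
  H = [[-8, 5], [5, -8]]
Verify stationarity: grad f(x*) = H x* + g = (0, 0).
Eigenvalues of H: -13, -3.
Both eigenvalues < 0, so H is negative definite -> x* is a strict local max.

max


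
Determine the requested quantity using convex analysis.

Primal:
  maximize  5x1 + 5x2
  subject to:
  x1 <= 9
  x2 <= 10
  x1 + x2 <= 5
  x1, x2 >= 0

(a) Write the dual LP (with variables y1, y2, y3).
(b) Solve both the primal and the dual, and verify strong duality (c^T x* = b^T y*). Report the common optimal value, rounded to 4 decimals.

The standard primal-dual pair for 'max c^T x s.t. A x <= b, x >= 0' is:
  Dual:  min b^T y  s.t.  A^T y >= c,  y >= 0.

So the dual LP is:
  minimize  9y1 + 10y2 + 5y3
  subject to:
    y1 + y3 >= 5
    y2 + y3 >= 5
    y1, y2, y3 >= 0

Solving the primal: x* = (5, 0).
  primal value c^T x* = 25.
Solving the dual: y* = (0, 0, 5).
  dual value b^T y* = 25.
Strong duality: c^T x* = b^T y*. Confirmed.

25


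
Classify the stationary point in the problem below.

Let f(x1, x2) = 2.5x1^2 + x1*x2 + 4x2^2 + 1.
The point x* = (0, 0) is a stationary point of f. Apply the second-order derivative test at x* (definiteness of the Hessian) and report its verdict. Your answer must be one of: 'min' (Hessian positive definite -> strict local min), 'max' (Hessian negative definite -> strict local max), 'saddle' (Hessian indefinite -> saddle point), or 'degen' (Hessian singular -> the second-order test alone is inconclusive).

Compute the Hessian H = grad^2 f:
  H = [[5, 1], [1, 8]]
Verify stationarity: grad f(x*) = H x* + g = (0, 0).
Eigenvalues of H: 4.6972, 8.3028.
Both eigenvalues > 0, so H is positive definite -> x* is a strict local min.

min


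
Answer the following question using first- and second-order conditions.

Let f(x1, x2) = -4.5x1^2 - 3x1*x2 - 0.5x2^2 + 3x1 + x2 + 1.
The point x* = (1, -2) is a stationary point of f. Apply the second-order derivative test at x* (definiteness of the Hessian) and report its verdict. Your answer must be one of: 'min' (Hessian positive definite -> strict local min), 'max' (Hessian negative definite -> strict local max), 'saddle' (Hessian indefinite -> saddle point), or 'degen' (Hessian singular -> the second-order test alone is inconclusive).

Compute the Hessian H = grad^2 f:
  H = [[-9, -3], [-3, -1]]
Verify stationarity: grad f(x*) = H x* + g = (0, 0).
Eigenvalues of H: -10, 0.
H has a zero eigenvalue (singular; negative semidefinite but not definite), so H is neither positive definite, negative definite, nor indefinite. The second-order test alone is inconclusive -> degen.
(Indeed, f is constant along the null direction of H through x*, so x* is not a strict local extremum.)

degen


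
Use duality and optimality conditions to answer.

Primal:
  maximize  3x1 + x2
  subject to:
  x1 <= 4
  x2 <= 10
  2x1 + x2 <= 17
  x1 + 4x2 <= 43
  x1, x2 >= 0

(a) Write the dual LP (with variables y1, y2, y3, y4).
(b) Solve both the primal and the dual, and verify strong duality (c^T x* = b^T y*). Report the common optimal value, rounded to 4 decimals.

The standard primal-dual pair for 'max c^T x s.t. A x <= b, x >= 0' is:
  Dual:  min b^T y  s.t.  A^T y >= c,  y >= 0.

So the dual LP is:
  minimize  4y1 + 10y2 + 17y3 + 43y4
  subject to:
    y1 + 2y3 + y4 >= 3
    y2 + y3 + 4y4 >= 1
    y1, y2, y3, y4 >= 0

Solving the primal: x* = (4, 9).
  primal value c^T x* = 21.
Solving the dual: y* = (1, 0, 1, 0).
  dual value b^T y* = 21.
Strong duality: c^T x* = b^T y*. Confirmed.

21


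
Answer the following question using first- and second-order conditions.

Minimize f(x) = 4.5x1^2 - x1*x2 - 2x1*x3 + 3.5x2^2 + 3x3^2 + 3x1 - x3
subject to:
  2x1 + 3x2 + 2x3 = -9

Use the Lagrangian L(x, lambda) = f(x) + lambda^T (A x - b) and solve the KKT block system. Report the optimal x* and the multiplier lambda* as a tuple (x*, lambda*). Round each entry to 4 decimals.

Form the Lagrangian:
  L(x, lambda) = (1/2) x^T Q x + c^T x + lambda^T (A x - b)
Stationarity (grad_x L = 0): Q x + c + A^T lambda = 0.
Primal feasibility: A x = b.

This gives the KKT block system:
  [ Q   A^T ] [ x     ]   [-c ]
  [ A    0  ] [ lambda ] = [ b ]

Solving the linear system:
  x*      = (-1.3333, -1.3333, -1.1667)
  lambda* = (2.6667)
  f(x*)   = 10.5833

x* = (-1.3333, -1.3333, -1.1667), lambda* = (2.6667)


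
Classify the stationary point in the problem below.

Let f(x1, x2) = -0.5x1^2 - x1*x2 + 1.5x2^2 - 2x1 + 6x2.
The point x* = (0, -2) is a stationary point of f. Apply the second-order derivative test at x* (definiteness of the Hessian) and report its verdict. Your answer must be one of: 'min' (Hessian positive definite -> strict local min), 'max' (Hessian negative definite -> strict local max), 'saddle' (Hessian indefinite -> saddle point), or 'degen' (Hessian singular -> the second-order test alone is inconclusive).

Compute the Hessian H = grad^2 f:
  H = [[-1, -1], [-1, 3]]
Verify stationarity: grad f(x*) = H x* + g = (0, 0).
Eigenvalues of H: -1.2361, 3.2361.
Eigenvalues have mixed signs, so H is indefinite -> x* is a saddle point.

saddle


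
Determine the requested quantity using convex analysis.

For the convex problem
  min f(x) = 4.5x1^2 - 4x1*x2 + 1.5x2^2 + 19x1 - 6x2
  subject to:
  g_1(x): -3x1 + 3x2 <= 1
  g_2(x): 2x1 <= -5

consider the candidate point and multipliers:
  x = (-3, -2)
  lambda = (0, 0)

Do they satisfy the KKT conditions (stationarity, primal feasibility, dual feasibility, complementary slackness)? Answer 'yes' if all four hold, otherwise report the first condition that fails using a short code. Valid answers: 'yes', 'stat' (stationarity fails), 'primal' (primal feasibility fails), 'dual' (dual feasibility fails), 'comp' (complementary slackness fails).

Gradient of f: grad f(x) = Q x + c = (0, 0)
Constraint values g_i(x) = a_i^T x - b_i:
  g_1((-3, -2)) = 2
  g_2((-3, -2)) = -1
Stationarity residual: grad f(x) + sum_i lambda_i a_i = (0, 0)
  -> stationarity OK
Primal feasibility (all g_i <= 0): FAILS
Dual feasibility (all lambda_i >= 0): OK
Complementary slackness (lambda_i * g_i(x) = 0 for all i): OK

Verdict: the first failing condition is primal_feasibility -> primal.

primal


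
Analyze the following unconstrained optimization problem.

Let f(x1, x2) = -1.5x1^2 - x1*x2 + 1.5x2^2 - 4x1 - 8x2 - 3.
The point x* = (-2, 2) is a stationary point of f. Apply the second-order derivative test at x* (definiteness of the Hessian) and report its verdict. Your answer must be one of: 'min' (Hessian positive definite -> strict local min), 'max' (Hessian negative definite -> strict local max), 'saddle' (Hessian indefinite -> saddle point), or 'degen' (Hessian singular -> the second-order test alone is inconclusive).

Compute the Hessian H = grad^2 f:
  H = [[-3, -1], [-1, 3]]
Verify stationarity: grad f(x*) = H x* + g = (0, 0).
Eigenvalues of H: -3.1623, 3.1623.
Eigenvalues have mixed signs, so H is indefinite -> x* is a saddle point.

saddle


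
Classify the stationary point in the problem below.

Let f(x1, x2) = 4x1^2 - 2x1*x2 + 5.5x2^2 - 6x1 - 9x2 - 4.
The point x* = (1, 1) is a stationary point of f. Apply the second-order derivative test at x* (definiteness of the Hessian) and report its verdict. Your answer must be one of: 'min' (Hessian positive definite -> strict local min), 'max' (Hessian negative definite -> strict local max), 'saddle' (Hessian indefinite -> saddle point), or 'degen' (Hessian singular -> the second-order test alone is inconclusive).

Compute the Hessian H = grad^2 f:
  H = [[8, -2], [-2, 11]]
Verify stationarity: grad f(x*) = H x* + g = (0, 0).
Eigenvalues of H: 7, 12.
Both eigenvalues > 0, so H is positive definite -> x* is a strict local min.

min


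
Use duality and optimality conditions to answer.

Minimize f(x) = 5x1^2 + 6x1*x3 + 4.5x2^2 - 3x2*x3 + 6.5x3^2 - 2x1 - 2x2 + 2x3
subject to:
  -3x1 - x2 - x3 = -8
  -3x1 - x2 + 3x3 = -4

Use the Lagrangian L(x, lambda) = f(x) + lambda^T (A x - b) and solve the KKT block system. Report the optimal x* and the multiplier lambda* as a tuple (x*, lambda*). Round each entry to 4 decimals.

Form the Lagrangian:
  L(x, lambda) = (1/2) x^T Q x + c^T x + lambda^T (A x - b)
Stationarity (grad_x L = 0): Q x + c + A^T lambda = 0.
Primal feasibility: A x = b.

This gives the KKT block system:
  [ Q   A^T ] [ x     ]   [-c ]
  [ A    0  ] [ lambda ] = [ b ]

Solving the linear system:
  x*      = (1.8681, 1.3956, 1)
  lambda* = (11.1758, -3.6154)
  f(x*)   = 35.2088

x* = (1.8681, 1.3956, 1), lambda* = (11.1758, -3.6154)


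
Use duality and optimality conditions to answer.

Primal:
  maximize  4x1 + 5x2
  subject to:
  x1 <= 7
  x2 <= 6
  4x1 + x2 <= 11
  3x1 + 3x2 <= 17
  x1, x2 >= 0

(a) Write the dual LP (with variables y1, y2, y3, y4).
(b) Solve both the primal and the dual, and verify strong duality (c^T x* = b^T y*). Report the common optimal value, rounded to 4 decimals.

The standard primal-dual pair for 'max c^T x s.t. A x <= b, x >= 0' is:
  Dual:  min b^T y  s.t.  A^T y >= c,  y >= 0.

So the dual LP is:
  minimize  7y1 + 6y2 + 11y3 + 17y4
  subject to:
    y1 + 4y3 + 3y4 >= 4
    y2 + y3 + 3y4 >= 5
    y1, y2, y3, y4 >= 0

Solving the primal: x* = (0, 5.6667).
  primal value c^T x* = 28.3333.
Solving the dual: y* = (0, 0, 0, 1.6667).
  dual value b^T y* = 28.3333.
Strong duality: c^T x* = b^T y*. Confirmed.

28.3333


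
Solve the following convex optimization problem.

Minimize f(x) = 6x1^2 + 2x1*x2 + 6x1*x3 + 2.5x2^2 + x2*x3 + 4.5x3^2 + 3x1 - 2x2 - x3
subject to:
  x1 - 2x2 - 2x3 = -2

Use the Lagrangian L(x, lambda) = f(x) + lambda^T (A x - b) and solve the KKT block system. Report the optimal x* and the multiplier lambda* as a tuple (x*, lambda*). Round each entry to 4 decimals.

Form the Lagrangian:
  L(x, lambda) = (1/2) x^T Q x + c^T x + lambda^T (A x - b)
Stationarity (grad_x L = 0): Q x + c + A^T lambda = 0.
Primal feasibility: A x = b.

This gives the KKT block system:
  [ Q   A^T ] [ x     ]   [-c ]
  [ A    0  ] [ lambda ] = [ b ]

Solving the linear system:
  x*      = (-0.4693, 0.4372, 0.3282)
  lambda* = (-0.2123)
  f(x*)   = -1.5175

x* = (-0.4693, 0.4372, 0.3282), lambda* = (-0.2123)


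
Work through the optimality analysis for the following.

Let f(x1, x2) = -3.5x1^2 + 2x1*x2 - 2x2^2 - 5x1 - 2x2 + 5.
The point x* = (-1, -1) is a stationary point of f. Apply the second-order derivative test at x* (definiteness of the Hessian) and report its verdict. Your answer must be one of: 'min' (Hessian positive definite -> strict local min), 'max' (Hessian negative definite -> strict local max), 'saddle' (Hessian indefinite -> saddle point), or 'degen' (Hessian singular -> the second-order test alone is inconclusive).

Compute the Hessian H = grad^2 f:
  H = [[-7, 2], [2, -4]]
Verify stationarity: grad f(x*) = H x* + g = (0, 0).
Eigenvalues of H: -8, -3.
Both eigenvalues < 0, so H is negative definite -> x* is a strict local max.

max


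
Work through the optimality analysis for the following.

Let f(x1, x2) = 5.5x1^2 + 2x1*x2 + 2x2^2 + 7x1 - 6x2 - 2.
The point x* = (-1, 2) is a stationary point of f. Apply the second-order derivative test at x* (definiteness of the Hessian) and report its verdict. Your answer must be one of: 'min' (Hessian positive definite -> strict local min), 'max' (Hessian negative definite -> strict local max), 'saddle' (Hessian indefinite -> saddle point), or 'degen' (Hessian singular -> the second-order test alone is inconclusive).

Compute the Hessian H = grad^2 f:
  H = [[11, 2], [2, 4]]
Verify stationarity: grad f(x*) = H x* + g = (0, 0).
Eigenvalues of H: 3.4689, 11.5311.
Both eigenvalues > 0, so H is positive definite -> x* is a strict local min.

min


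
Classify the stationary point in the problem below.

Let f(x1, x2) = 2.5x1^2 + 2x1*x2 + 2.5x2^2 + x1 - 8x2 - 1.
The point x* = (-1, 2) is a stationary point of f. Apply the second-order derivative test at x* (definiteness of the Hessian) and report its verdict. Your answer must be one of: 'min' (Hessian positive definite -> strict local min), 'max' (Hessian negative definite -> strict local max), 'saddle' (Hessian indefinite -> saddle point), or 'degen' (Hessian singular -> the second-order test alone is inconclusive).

Compute the Hessian H = grad^2 f:
  H = [[5, 2], [2, 5]]
Verify stationarity: grad f(x*) = H x* + g = (0, 0).
Eigenvalues of H: 3, 7.
Both eigenvalues > 0, so H is positive definite -> x* is a strict local min.

min


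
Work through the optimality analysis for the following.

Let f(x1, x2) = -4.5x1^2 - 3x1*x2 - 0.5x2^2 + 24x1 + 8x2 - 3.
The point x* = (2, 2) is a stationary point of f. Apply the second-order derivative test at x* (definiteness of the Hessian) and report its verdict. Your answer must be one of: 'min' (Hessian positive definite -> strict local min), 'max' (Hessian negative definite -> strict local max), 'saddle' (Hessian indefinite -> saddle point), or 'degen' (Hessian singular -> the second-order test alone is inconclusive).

Compute the Hessian H = grad^2 f:
  H = [[-9, -3], [-3, -1]]
Verify stationarity: grad f(x*) = H x* + g = (0, 0).
Eigenvalues of H: -10, 0.
H has a zero eigenvalue (singular; negative semidefinite but not definite), so H is neither positive definite, negative definite, nor indefinite. The second-order test alone is inconclusive -> degen.
(Indeed, f is constant along the null direction of H through x*, so x* is not a strict local extremum.)

degen
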